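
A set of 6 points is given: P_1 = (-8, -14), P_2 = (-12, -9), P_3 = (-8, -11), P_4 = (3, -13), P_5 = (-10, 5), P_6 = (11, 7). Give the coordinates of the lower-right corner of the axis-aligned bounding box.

x-range [-12, 11], y-range [-14, 7].
The lower-right corner is (11, -14).

(11, -14)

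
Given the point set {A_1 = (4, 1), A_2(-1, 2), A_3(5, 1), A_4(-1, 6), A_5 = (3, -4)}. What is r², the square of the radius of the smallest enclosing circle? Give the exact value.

By Welzl's lemma the MEC is supported by two points (diametrically opposite) or three points (on a circumcircle).
The farthest pair is A_4–A_5 with squared distance 116. The circle on this segment as diameter has centre (1, 1) and r² = 116/4 = 29.
Check A_1: distance² to centre = 9 ≤ 29, so it lies inside.
All remaining points lie in this disk, and no smaller disk contains both endpoints, so this is the minimum enclosing circle.

29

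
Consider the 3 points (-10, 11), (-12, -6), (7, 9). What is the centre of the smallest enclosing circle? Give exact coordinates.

(-2.5, 1.5)

Call the three points A, B, C in the order given.
Side lengths²: AB² = 293, AC² = 293, BC² = 586.
Since BC² = 586 ≥ 293 + 293 = 586, the angle opposite BC is not acute, so the smallest enclosing circle has BC as diameter.
Centre = midpoint of BC = (-2.5, 1.5), r² = 586/4 = 146.5.
Centre = (-2.5, 1.5).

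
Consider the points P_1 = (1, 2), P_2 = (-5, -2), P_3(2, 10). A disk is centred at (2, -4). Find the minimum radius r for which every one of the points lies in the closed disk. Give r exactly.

14

The required radius is the distance from (2, -4) to the farthest point.
Squared distances: 37, 53, 196.
Maximum is 196, attained at P_3.
r = √196 = 14.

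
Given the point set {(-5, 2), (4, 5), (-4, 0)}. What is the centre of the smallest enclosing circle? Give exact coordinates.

Call the three points A, B, C in the order given.
Side lengths²: AB² = 90, AC² = 5, BC² = 89.
Since AB² = 90 < 89 + 5 = 94, the triangle is acute, so the smallest enclosing circle is the circumcircle.
Circumcentre = (-5/14, 43/14), r² = 2225/98.
Centre = (-5/14, 43/14).

(-5/14, 43/14)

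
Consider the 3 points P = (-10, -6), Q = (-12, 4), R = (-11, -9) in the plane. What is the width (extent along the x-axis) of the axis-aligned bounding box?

max x = -10, min x = -12, so width = 2.

2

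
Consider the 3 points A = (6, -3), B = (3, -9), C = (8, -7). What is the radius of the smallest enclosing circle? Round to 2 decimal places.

Side lengths²: AB² = 45, AC² = 20, BC² = 29.
Since AB² = 45 < 29 + 20 = 49, the triangle is acute, so the smallest enclosing circle is the circumcircle.
Circumcentre = (4.75, -6.125), r² = 11.328125.
r = √(11.328125) ≈ 3.37.

3.37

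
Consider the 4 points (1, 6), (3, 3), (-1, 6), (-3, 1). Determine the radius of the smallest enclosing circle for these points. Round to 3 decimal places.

A smallest enclosing disk is always determined by at most three of the input points on its boundary.
The minimum enclosing circle is determined by three boundary points: (1, 6), (3, 3), (-3, 1).
Their circumcentre is (-7/22, 65/22) with r² = 2665/242.
The farthest remaining point (-1, 6) is at distance² 2357/242 ≤ 2665/242.
r = √(2665/242) ≈ 3.318.

3.318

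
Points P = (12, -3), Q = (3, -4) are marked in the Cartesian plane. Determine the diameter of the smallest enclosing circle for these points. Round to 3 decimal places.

9.055

The smallest circle enclosing two points has them as diameter endpoints.
Centre = midpoint = (7.5, -3.5); r² = |PQ|²/4 = 82/4 = 20.5.
Diameter = 2r = 2√(20.5) ≈ 9.055.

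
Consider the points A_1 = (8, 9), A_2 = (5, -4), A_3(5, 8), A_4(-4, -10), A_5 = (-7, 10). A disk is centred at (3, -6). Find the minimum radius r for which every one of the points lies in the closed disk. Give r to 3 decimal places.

The required radius is the distance from (3, -6) to the farthest point.
Squared distances: 250, 8, 200, 65, 356.
Maximum is 356, attained at A_5.
r = √356 ≈ 18.868.

18.868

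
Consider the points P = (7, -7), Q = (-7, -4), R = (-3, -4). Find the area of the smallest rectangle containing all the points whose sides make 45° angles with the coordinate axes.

In coordinates u = x + y, v = x − y the rectangle is axis-aligned; the map (x,y)→(u,v) scales areas by 2.
u-values: 0, -11, -7; range = 0 − (-11) = 11.
v-values: 14, -3, 1; range = 14 − (-3) = 17.
Area = (11 × 17) / 2 = 93.5.

93.5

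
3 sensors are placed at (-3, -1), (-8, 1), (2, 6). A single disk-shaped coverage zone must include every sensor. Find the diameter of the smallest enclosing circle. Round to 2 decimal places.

Call the three points A, B, C in the order given.
Side lengths²: AB² = 29, AC² = 74, BC² = 125.
Since BC² = 125 ≥ 74 + 29 = 103, the angle opposite BC is not acute, so the smallest enclosing circle has BC as diameter.
Centre = midpoint of BC = (-3, 3.5), r² = 125/4 = 31.25.
Diameter = 2r = 2√(31.25) ≈ 11.18.

11.18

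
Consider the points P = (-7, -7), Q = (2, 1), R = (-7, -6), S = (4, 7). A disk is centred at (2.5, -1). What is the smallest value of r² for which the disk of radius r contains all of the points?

126.25

The required radius is the distance from (2.5, -1) to the farthest point.
Squared distances: 126.25, 4.25, 115.25, 66.25.
Maximum is 126.25, attained at P.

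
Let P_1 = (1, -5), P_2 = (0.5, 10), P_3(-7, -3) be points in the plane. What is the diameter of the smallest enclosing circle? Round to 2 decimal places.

Side lengths²: P_1P_2² = 225.25, P_1P_3² = 68, P_2P_3² = 225.25.
Since P_2P_3² = 225.25 < 225.25 + 68 = 293.25, the triangle is acute, so the smallest enclosing circle is the circumcircle.
Circumcentre = (-39/28, 17/7), r² = 47753/784.
Diameter = 2r = 2√(47753/784) ≈ 15.61.

15.61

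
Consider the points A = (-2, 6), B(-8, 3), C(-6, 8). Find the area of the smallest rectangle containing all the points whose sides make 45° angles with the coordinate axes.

In coordinates u = x + y, v = x − y the rectangle is axis-aligned; the map (x,y)→(u,v) scales areas by 2.
u-values: 4, -5, 2; range = 4 − (-5) = 9.
v-values: -8, -11, -14; range = -8 − (-14) = 6.
Area = (9 × 6) / 2 = 27.

27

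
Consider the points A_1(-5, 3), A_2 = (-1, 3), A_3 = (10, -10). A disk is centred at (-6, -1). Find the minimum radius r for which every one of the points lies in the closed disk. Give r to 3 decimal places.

18.358

The required radius is the distance from (-6, -1) to the farthest point.
Squared distances: 17, 41, 337.
Maximum is 337, attained at A_3.
r = √337 ≈ 18.358.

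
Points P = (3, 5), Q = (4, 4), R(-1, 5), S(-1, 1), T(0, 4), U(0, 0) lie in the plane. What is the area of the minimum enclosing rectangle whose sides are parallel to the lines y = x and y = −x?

24

In coordinates u = x + y, v = x − y the rectangle is axis-aligned; the map (x,y)→(u,v) scales areas by 2.
u-values: 8, 8, 4, 0, 4, 0; range = 8 − 0 = 8.
v-values: -2, 0, -6, -2, -4, 0; range = 0 − (-6) = 6.
Area = (8 × 6) / 2 = 24.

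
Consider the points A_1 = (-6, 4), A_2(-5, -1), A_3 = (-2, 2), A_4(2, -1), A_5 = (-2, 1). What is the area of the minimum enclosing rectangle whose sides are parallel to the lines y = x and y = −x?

45.5

In coordinates u = x + y, v = x − y the rectangle is axis-aligned; the map (x,y)→(u,v) scales areas by 2.
u-values: -2, -6, 0, 1, -1; range = 1 − (-6) = 7.
v-values: -10, -4, -4, 3, -3; range = 3 − (-10) = 13.
Area = (7 × 13) / 2 = 45.5.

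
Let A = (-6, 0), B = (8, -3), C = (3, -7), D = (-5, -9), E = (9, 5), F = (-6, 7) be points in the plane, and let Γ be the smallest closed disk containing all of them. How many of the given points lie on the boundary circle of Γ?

3

The minimum enclosing circle is determined by three boundary points: D, E, F.
Their circumcentre is (21/34, -21/34) with r² = 58853/578.
The farthest remaining point B is at distance² 34781/578 ≤ 58853/578.
The points at distance exactly r from the centre are D, E, F — 3 points.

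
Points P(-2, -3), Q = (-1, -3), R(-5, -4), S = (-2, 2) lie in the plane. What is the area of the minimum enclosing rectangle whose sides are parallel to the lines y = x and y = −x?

In coordinates u = x + y, v = x − y the rectangle is axis-aligned; the map (x,y)→(u,v) scales areas by 2.
u-values: -5, -4, -9, 0; range = 0 − (-9) = 9.
v-values: 1, 2, -1, -4; range = 2 − (-4) = 6.
Area = (9 × 6) / 2 = 27.

27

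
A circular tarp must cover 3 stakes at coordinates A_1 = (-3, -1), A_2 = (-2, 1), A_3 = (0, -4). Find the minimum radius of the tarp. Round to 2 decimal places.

Side lengths²: A_1A_2² = 5, A_1A_3² = 18, A_2A_3² = 29.
Since A_2A_3² = 29 ≥ 18 + 5 = 23, the angle opposite A_2A_3 is not acute, so the smallest enclosing circle has A_2A_3 as diameter.
Centre = midpoint of A_2A_3 = (-1, -1.5), r² = 29/4 = 7.25.
r = √(7.25) ≈ 2.69.

2.69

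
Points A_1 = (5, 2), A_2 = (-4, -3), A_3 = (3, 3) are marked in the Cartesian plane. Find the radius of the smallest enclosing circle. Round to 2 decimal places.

5.15

Side lengths²: A_1A_2² = 106, A_1A_3² = 5, A_2A_3² = 85.
Since A_1A_2² = 106 ≥ 85 + 5 = 90, the angle opposite A_1A_2 is not acute, so the smallest enclosing circle has A_1A_2 as diameter.
Centre = midpoint of A_1A_2 = (0.5, -0.5), r² = 106/4 = 26.5.
r = √(26.5) ≈ 5.15.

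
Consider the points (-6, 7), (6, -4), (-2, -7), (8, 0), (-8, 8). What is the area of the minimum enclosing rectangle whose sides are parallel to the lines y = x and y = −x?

In coordinates u = x + y, v = x − y the rectangle is axis-aligned; the map (x,y)→(u,v) scales areas by 2.
u-values: 1, 2, -9, 8, 0; range = 8 − (-9) = 17.
v-values: -13, 10, 5, 8, -16; range = 10 − (-16) = 26.
Area = (17 × 26) / 2 = 221.

221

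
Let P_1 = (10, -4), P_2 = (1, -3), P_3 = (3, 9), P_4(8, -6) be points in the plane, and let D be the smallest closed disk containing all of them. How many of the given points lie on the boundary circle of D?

By Welzl's lemma the MEC is supported by two points (diametrically opposite) or three points (on a circumcircle).
The farthest pair is P_3–P_4 with squared distance 250. The circle on this segment as diameter has centre (5.5, 1.5) and r² = 250/4 = 62.5.
Check P_1: distance² to centre = 50.5 ≤ 62.5, so it lies inside.
All remaining points lie in this disk, and no smaller disk contains both endpoints, so this is the minimum enclosing circle.
The points at distance exactly r from the centre are P_3, P_4 — 2 points.

2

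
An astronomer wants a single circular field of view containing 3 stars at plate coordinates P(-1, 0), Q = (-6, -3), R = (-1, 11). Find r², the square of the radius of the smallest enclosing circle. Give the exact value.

55.25

Side lengths²: PQ² = 34, PR² = 121, QR² = 221.
Since QR² = 221 ≥ 121 + 34 = 155, the angle opposite QR is not acute, so the smallest enclosing circle has QR as diameter.
Centre = midpoint of QR = (-3.5, 4), r² = 221/4 = 55.25.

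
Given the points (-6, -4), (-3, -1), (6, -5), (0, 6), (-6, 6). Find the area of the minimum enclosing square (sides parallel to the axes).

The bounding box has width 12 and height 11.
An axis-aligned square enclosing the set must have side ≥ max(width, height).
So the minimum side is max(12, 11) = 12.
Area = 12² = 144.

144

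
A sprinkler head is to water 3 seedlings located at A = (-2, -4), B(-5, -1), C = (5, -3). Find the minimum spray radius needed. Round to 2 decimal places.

Side lengths²: AB² = 18, AC² = 50, BC² = 104.
Since BC² = 104 ≥ 50 + 18 = 68, the angle opposite BC is not acute, so the smallest enclosing circle has BC as diameter.
Centre = midpoint of BC = (0, -2), r² = 104/4 = 26.
r = √26 ≈ 5.10.

5.10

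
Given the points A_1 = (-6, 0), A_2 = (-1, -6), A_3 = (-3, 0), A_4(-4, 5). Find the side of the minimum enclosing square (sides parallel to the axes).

The bounding box has width 5 and height 11.
An axis-aligned square enclosing the set must have side ≥ max(width, height).
So the minimum side is max(5, 11) = 11.

11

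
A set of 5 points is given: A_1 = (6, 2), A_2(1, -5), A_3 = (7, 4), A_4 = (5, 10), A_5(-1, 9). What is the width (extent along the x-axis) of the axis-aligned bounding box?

8

max x = 7, min x = -1, so width = 8.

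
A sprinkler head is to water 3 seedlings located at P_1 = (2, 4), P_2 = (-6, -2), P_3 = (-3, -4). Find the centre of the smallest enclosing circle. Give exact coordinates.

(-65/34, 15/17)

Side lengths²: P_1P_2² = 100, P_1P_3² = 89, P_2P_3² = 13.
Since P_1P_2² = 100 < 89 + 13 = 102, the triangle is acute, so the smallest enclosing circle is the circumcircle.
Circumcentre = (-65/34, 15/17), r² = 28925/1156.
Centre = (-65/34, 15/17).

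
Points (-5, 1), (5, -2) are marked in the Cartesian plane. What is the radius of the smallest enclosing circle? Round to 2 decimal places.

5.22

The smallest circle enclosing two points has them as diameter endpoints.
Centre = midpoint = (0, -0.5); r² = |(-5, 1)−(5, -2)|²/4 = 109/4 = 27.25.
r = √(27.25) ≈ 5.22.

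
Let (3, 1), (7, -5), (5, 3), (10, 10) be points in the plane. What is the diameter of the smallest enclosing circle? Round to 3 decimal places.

A smallest enclosing disk is always determined by at most three of the input points on its boundary.
The farthest pair is (7, -5)–(10, 10) with squared distance 234. The circle on this segment as diameter has centre (8.5, 2.5) and r² = 234/4 = 58.5.
Check (3, 1): distance² to centre = 32.5 ≤ 58.5, so it lies inside.
All remaining points lie in this disk, and no smaller disk contains both endpoints, so this is the minimum enclosing circle.
Diameter = 2r = 2√(58.5) ≈ 15.297.

15.297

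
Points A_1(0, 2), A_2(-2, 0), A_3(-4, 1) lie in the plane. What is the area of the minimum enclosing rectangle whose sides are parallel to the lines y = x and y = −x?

In coordinates u = x + y, v = x − y the rectangle is axis-aligned; the map (x,y)→(u,v) scales areas by 2.
u-values: 2, -2, -3; range = 2 − (-3) = 5.
v-values: -2, -2, -5; range = -2 − (-5) = 3.
Area = (5 × 3) / 2 = 7.5.

7.5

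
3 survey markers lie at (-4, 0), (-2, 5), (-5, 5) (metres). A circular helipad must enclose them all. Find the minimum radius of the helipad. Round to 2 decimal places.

Call the three points A, B, C in the order given.
Side lengths²: AB² = 29, AC² = 26, BC² = 9.
Since AB² = 29 < 26 + 9 = 35, the triangle is acute, so the smallest enclosing circle is the circumcircle.
Circumcentre = (-3.5, 2.7), r² = 7.54.
r = √(7.54) ≈ 2.75.

2.75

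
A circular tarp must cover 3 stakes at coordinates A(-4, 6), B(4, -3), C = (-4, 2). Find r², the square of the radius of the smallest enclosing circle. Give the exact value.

36.25

Side lengths²: AB² = 145, AC² = 16, BC² = 89.
Since AB² = 145 ≥ 89 + 16 = 105, the angle opposite AB is not acute, so the smallest enclosing circle has AB as diameter.
Centre = midpoint of AB = (0, 1.5), r² = 145/4 = 36.25.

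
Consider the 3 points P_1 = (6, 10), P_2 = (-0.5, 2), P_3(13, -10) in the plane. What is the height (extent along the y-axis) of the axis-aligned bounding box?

20

max y = 10, min y = -10, so height = 20.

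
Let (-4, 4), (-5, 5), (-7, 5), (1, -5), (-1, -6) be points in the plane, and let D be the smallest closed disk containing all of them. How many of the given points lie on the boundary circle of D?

2

A smallest enclosing disk is always determined by at most three of the input points on its boundary.
The farthest pair is (-7, 5)–(1, -5) with squared distance 164. The circle on this segment as diameter has centre (-3, 0) and r² = 164/4 = 41.
Check (-4, 4): distance² to centre = 17 ≤ 41, so it lies inside.
All remaining points lie in this disk, and no smaller disk contains both endpoints, so this is the minimum enclosing circle.
The points at distance exactly r from the centre are (-7, 5), (1, -5) — 2 points.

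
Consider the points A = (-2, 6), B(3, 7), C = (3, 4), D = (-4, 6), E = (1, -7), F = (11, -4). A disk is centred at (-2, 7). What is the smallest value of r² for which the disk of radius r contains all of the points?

290

The required radius is the distance from (-2, 7) to the farthest point.
Squared distances: 1, 25, 34, 5, 205, 290.
Maximum is 290, attained at F.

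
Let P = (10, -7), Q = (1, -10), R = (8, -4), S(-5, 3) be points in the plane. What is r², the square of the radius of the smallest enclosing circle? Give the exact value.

The minimum enclosing circle of a finite set is fixed by two of the points (as a diameter) or three (as a circumcircle).
The farthest pair is P–S with squared distance 325. The circle on this segment as diameter has centre (2.5, -2) and r² = 325/4 = 81.25.
Check Q: distance² to centre = 66.25 ≤ 81.25, so it lies inside.
All remaining points lie in this disk, and no smaller disk contains both endpoints, so this is the minimum enclosing circle.

81.25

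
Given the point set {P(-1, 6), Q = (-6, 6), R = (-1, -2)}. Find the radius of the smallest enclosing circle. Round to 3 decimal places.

4.717

Side lengths²: PQ² = 25, PR² = 64, QR² = 89.
Since QR² = 89 ≥ 64 + 25 = 89, the angle opposite QR is not acute, so the smallest enclosing circle has QR as diameter.
Centre = midpoint of QR = (-3.5, 2), r² = 89/4 = 22.25.
r = √(22.25) ≈ 4.717.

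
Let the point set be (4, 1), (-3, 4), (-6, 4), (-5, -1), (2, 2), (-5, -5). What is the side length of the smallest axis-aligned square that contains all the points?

The bounding box has width 10 and height 9.
An axis-aligned square enclosing the set must have side ≥ max(width, height).
So the minimum side is max(10, 9) = 10.

10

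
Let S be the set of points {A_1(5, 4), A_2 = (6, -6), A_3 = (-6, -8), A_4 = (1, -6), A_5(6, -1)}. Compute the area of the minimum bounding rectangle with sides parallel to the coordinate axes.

144

x ranges over [-6, 6], width 12.
y ranges over [-8, 4], height 12.
Area = 12 × 12 = 144.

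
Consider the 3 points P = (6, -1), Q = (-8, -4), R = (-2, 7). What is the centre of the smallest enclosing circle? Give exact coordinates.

(-49/34, -15/34)

Side lengths²: PQ² = 205, PR² = 128, QR² = 157.
Since PQ² = 205 < 157 + 128 = 285, the triangle is acute, so the smallest enclosing circle is the circumcircle.
Circumcentre = (-49/34, -15/34), r² = 32185/578.
Centre = (-49/34, -15/34).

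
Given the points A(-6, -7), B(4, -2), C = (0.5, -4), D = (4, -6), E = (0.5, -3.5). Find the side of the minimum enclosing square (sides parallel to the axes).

The bounding box has width 10 and height 5.
An axis-aligned square enclosing the set must have side ≥ max(width, height).
So the minimum side is max(10, 5) = 10.

10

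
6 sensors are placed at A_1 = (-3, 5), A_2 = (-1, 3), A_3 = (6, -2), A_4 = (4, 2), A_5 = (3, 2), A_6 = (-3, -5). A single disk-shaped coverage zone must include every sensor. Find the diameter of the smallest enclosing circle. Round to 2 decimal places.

By Welzl's lemma the MEC is supported by two points (diametrically opposite) or three points (on a circumcircle).
The minimum enclosing circle is determined by three boundary points: A_1, A_3, A_6.
Their circumcentre is (1/3, 0) with r² = 325/9.
The farthest remaining point A_4 is at distance² 157/9 ≤ 325/9.
Diameter = 2r = 2√(325/9) ≈ 12.02.

12.02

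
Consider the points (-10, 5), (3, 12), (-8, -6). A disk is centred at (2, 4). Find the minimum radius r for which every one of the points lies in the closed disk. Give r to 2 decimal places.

14.14

The required radius is the distance from (2, 4) to the farthest point.
Squared distances: 145, 65, 200.
Maximum is 200, attained at (-8, -6).
r = √200 ≈ 14.14.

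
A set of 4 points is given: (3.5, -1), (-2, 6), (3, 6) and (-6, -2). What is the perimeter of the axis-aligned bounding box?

35

Width = max x − min x = 3.5 − (-6) = 9.5.
Height = max y − min y = 6 − (-2) = 8.
Perimeter = 2(9.5 + 8) = 35.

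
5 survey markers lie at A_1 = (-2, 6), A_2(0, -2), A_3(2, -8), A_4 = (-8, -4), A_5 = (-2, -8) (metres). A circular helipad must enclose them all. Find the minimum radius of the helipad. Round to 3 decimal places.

The minimum enclosing circle is determined by three boundary points: A_1, A_3, A_4.
Their circumcentre is (-35/31, -41/31) with r² = 52258/961.
The farthest remaining point A_5 is at distance² 43578/961 ≤ 52258/961.
r = √(52258/961) ≈ 7.374.

7.374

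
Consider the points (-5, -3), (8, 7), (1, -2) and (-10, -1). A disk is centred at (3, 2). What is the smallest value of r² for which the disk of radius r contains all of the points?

The required radius is the distance from (3, 2) to the farthest point.
Squared distances: 89, 50, 20, 178.
Maximum is 178, attained at (-10, -1).

178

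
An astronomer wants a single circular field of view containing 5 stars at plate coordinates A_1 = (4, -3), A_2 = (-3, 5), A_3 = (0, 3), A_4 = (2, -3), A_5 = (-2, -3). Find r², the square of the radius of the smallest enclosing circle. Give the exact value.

The farthest pair is A_1–A_2 with squared distance 113. The circle on this segment as diameter has centre (0.5, 1) and r² = 113/4 = 28.25.
Check A_3: distance² to centre = 4.25 ≤ 28.25, so it lies inside.
All remaining points lie in this disk, and no smaller disk contains both endpoints, so this is the minimum enclosing circle.

28.25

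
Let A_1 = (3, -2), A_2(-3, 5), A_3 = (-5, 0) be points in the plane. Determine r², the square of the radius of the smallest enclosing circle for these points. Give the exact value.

Side lengths²: A_1A_2² = 85, A_1A_3² = 68, A_2A_3² = 29.
Since A_1A_2² = 85 < 68 + 29 = 97, the triangle is acute, so the smallest enclosing circle is the circumcircle.
Circumcentre = (-21/44, 12/11), r² = 41905/1936.

41905/1936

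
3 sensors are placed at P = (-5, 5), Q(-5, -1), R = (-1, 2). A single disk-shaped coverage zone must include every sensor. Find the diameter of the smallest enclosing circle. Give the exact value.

6.25

Side lengths²: PQ² = 36, PR² = 25, QR² = 25.
Since PQ² = 36 < 25 + 25 = 50, the triangle is acute, so the smallest enclosing circle is the circumcircle.
Circumcentre = (-4.125, 2), r² = 9.765625.
Diameter = 2r = 2√(9.765625) = 6.25.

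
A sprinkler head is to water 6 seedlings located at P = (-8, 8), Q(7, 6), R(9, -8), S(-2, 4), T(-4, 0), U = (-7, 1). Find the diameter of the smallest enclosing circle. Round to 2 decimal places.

The farthest pair is P–R with squared distance 545. The circle on this segment as diameter has centre (0.5, 0) and r² = 545/4 = 136.25.
Check Q: distance² to centre = 78.25 ≤ 136.25, so it lies inside.
All remaining points lie in this disk, and no smaller disk contains both endpoints, so this is the minimum enclosing circle.
Diameter = 2r = 2√(136.25) ≈ 23.35.

23.35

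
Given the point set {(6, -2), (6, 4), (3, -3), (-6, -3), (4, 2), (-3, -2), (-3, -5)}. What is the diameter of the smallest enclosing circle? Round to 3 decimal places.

13.892

The farthest pair is (6, 4)–(-6, -3) with squared distance 193. The circle on this segment as diameter has centre (0, 0.5) and r² = 193/4 = 48.25.
Check (6, -2): distance² to centre = 42.25 ≤ 48.25, so it lies inside.
All remaining points lie in this disk, and no smaller disk contains both endpoints, so this is the minimum enclosing circle.
Diameter = 2r = 2√(48.25) ≈ 13.892.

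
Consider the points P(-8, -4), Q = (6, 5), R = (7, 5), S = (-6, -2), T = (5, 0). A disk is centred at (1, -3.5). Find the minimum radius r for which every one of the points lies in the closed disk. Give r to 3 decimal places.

The required radius is the distance from (1, -3.5) to the farthest point.
Squared distances: 81.25, 97.25, 108.25, 51.25, 28.25.
Maximum is 108.25, attained at R.
r = √(108.25) ≈ 10.404.

10.404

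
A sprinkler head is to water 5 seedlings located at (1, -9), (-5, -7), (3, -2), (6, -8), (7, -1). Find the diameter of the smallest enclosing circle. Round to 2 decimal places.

The farthest pair is (-5, -7)–(7, -1) with squared distance 180. The circle on this segment as diameter has centre (1, -4) and r² = 180/4 = 45.
Check (1, -9): distance² to centre = 25 ≤ 45, so it lies inside.
All remaining points lie in this disk, and no smaller disk contains both endpoints, so this is the minimum enclosing circle.
Diameter = 2r = 2√45 ≈ 13.42.

13.42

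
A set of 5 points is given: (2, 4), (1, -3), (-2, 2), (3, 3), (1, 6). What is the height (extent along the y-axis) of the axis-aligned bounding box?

9

max y = 6, min y = -3, so height = 9.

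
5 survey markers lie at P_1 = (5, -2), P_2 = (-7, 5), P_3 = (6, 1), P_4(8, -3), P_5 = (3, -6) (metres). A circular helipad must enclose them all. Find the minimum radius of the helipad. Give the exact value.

By Welzl's lemma the MEC is supported by two points (diametrically opposite) or three points (on a circumcircle).
The farthest pair is P_2–P_4 with squared distance 289. The circle on this segment as diameter has centre (0.5, 1) and r² = 289/4 = 72.25.
Check P_1: distance² to centre = 29.25 ≤ 72.25, so it lies inside.
All remaining points lie in this disk, and no smaller disk contains both endpoints, so this is the minimum enclosing circle.
r = √(72.25) = 8.5.

8.5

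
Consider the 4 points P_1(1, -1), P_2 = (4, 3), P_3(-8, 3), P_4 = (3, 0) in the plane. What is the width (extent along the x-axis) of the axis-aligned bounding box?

max x = 4, min x = -8, so width = 12.

12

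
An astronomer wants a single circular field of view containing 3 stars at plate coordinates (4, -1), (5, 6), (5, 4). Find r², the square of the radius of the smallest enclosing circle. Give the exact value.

Call the three points A, B, C in the order given.
Side lengths²: AB² = 50, AC² = 26, BC² = 4.
Since AB² = 50 ≥ 26 + 4 = 30, the angle opposite AB is not acute, so the smallest enclosing circle has AB as diameter.
Centre = midpoint of AB = (4.5, 2.5), r² = 50/4 = 12.5.

12.5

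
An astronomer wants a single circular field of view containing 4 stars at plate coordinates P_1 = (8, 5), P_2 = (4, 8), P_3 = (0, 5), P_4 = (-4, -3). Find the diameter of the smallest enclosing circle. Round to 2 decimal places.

The minimum enclosing circle of a finite set is fixed by two of the points (as a diameter) or three (as a circumcircle).
The minimum enclosing circle is determined by three boundary points: P_1, P_2, P_4.
Their circumcentre is (33/17, 37/34) with r² = 60125/1156.
The farthest remaining point P_3 is at distance² 22045/1156 ≤ 60125/1156.
Diameter = 2r = 2√(60125/1156) ≈ 14.42.

14.42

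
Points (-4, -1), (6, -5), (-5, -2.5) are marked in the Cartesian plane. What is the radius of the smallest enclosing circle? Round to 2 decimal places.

5.64

Call the three points A, B, C in the order given.
Side lengths²: AB² = 116, AC² = 3.25, BC² = 127.25.
Since BC² = 127.25 ≥ 116 + 3.25 = 119.25, the angle opposite BC is not acute, so the smallest enclosing circle has BC as diameter.
Centre = midpoint of BC = (0.5, -3.75), r² = 127.25/4 = 31.8125.
r = √(31.8125) ≈ 5.64.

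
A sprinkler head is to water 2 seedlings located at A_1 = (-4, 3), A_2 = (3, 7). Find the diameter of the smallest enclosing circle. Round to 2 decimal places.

The smallest circle enclosing two points has them as diameter endpoints.
Centre = midpoint = (-0.5, 5); r² = |A_1A_2|²/4 = 65/4 = 16.25.
Diameter = 2r = 2√(16.25) ≈ 8.06.

8.06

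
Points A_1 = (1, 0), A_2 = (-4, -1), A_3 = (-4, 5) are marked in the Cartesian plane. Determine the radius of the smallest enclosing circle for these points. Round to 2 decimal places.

Side lengths²: A_1A_2² = 26, A_1A_3² = 50, A_2A_3² = 36.
Since A_1A_3² = 50 < 36 + 26 = 62, the triangle is acute, so the smallest enclosing circle is the circumcircle.
Circumcentre = (-2, 2), r² = 13.
r = √13 ≈ 3.61.

3.61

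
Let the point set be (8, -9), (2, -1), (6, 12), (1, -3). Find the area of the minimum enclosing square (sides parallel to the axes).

The bounding box has width 7 and height 21.
An axis-aligned square enclosing the set must have side ≥ max(width, height).
So the minimum side is max(7, 21) = 21.
Area = 21² = 441.

441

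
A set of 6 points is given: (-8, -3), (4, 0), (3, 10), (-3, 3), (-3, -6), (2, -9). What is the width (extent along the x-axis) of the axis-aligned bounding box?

12

max x = 4, min x = -8, so width = 12.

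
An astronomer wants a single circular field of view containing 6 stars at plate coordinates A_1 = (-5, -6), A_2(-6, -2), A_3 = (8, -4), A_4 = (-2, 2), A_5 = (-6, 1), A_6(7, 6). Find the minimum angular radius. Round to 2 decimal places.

8.49

By Welzl's lemma the MEC is supported by two points (diametrically opposite) or three points (on a circumcircle).
The farthest pair is A_1–A_6 with squared distance 288. The circle on this segment as diameter has centre (1, 0) and r² = 288/4 = 72.
Check A_2: distance² to centre = 53 ≤ 72, so it lies inside.
All remaining points lie in this disk, and no smaller disk contains both endpoints, so this is the minimum enclosing circle.
r = √72 ≈ 8.49.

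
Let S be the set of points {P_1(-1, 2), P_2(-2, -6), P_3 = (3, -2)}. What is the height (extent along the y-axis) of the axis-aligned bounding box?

8

max y = 2, min y = -6, so height = 8.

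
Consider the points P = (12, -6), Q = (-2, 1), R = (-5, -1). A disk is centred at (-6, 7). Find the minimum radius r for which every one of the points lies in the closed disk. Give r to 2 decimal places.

The required radius is the distance from (-6, 7) to the farthest point.
Squared distances: 493, 52, 65.
Maximum is 493, attained at P.
r = √493 ≈ 22.20.

22.20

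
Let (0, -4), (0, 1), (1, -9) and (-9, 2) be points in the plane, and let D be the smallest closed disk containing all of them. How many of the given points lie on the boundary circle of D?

2

The farthest pair is (1, -9)–(-9, 2) with squared distance 221. The circle on this segment as diameter has centre (-4, -3.5) and r² = 221/4 = 55.25.
Check (0, -4): distance² to centre = 16.25 ≤ 55.25, so it lies inside.
All remaining points lie in this disk, and no smaller disk contains both endpoints, so this is the minimum enclosing circle.
The points at distance exactly r from the centre are (1, -9), (-9, 2) — 2 points.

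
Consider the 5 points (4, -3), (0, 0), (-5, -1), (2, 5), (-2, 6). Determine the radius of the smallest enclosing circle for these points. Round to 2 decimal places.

A smallest enclosing disk is always determined by at most three of the input points on its boundary.
The minimum enclosing circle is determined by three boundary points: (4, -3), (-5, -1), (-2, 6).
Their circumcentre is (7/46, 43/46) with r² = 32045/1058.
The farthest remaining point (2, 5) is at distance² 21097/1058 ≤ 32045/1058.
r = √(32045/1058) ≈ 5.50.

5.50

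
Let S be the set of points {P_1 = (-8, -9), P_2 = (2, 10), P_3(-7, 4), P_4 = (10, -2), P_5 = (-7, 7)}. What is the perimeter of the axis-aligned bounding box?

Width = max x − min x = 10 − (-8) = 18.
Height = max y − min y = 10 − (-9) = 19.
Perimeter = 2(18 + 19) = 74.

74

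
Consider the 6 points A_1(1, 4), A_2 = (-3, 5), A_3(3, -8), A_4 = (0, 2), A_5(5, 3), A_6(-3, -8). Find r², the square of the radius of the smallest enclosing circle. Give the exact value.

51.25

A smallest enclosing disk is always determined by at most three of the input points on its boundary.
The farthest pair is A_2–A_3 with squared distance 205. The circle on this segment as diameter has centre (0, -1.5) and r² = 205/4 = 51.25.
Check A_1: distance² to centre = 31.25 ≤ 51.25, so it lies inside.
All remaining points lie in this disk, and no smaller disk contains both endpoints, so this is the minimum enclosing circle.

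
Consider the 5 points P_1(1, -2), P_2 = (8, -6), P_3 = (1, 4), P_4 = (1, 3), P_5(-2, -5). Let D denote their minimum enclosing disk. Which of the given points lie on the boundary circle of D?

P_2, P_3, P_5

The minimum enclosing circle of a finite set is fixed by two of the points (as a diameter) or three (as a circumcircle).
The minimum enclosing circle is determined by three boundary points: P_2, P_3, P_5.
Their circumcentre is (209/62, -111/62) with r² = 75245/1922.
The farthest remaining point P_4 is at distance² 54909/1922 ≤ 75245/1922.
The points at distance exactly r from the centre are P_2, P_3, P_5 — 3 points.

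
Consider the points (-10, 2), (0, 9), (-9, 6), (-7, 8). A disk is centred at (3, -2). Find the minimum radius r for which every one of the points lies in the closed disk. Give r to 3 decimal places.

14.422

The required radius is the distance from (3, -2) to the farthest point.
Squared distances: 185, 130, 208, 200.
Maximum is 208, attained at (-9, 6).
r = √208 ≈ 14.422.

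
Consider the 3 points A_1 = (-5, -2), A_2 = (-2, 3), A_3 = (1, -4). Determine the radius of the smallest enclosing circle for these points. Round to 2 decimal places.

3.90

Side lengths²: A_1A_2² = 34, A_1A_3² = 40, A_2A_3² = 58.
Since A_2A_3² = 58 < 40 + 34 = 74, the triangle is acute, so the smallest enclosing circle is the circumcircle.
Circumcentre = (-23/18, -5/6), r² = 2465/162.
r = √(2465/162) ≈ 3.90.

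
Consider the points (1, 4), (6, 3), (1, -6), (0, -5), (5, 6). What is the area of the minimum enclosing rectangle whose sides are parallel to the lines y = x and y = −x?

In coordinates u = x + y, v = x − y the rectangle is axis-aligned; the map (x,y)→(u,v) scales areas by 2.
u-values: 5, 9, -5, -5, 11; range = 11 − (-5) = 16.
v-values: -3, 3, 7, 5, -1; range = 7 − (-3) = 10.
Area = (16 × 10) / 2 = 80.

80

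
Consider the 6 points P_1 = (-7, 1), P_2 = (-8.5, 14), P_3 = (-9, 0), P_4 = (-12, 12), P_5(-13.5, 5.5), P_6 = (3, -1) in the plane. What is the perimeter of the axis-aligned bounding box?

63

Width = max x − min x = 3 − (-13.5) = 16.5.
Height = max y − min y = 14 − (-1) = 15.
Perimeter = 2(16.5 + 15) = 63.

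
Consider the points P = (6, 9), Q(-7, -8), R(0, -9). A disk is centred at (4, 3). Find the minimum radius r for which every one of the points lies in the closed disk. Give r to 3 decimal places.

15.556

The required radius is the distance from (4, 3) to the farthest point.
Squared distances: 40, 242, 160.
Maximum is 242, attained at Q.
r = √242 ≈ 15.556.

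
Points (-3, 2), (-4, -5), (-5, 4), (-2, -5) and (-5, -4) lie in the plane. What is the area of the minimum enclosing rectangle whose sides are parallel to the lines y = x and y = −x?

In coordinates u = x + y, v = x − y the rectangle is axis-aligned; the map (x,y)→(u,v) scales areas by 2.
u-values: -1, -9, -1, -7, -9; range = -1 − (-9) = 8.
v-values: -5, 1, -9, 3, -1; range = 3 − (-9) = 12.
Area = (8 × 12) / 2 = 48.

48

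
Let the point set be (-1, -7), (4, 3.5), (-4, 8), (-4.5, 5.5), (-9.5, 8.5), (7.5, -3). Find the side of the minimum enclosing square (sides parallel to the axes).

17

The bounding box has width 17 and height 15.5.
An axis-aligned square enclosing the set must have side ≥ max(width, height).
So the minimum side is max(17, 15.5) = 17.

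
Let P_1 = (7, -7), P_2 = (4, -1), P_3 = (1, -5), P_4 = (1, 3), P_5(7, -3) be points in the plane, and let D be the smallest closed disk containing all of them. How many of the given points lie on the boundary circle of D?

The minimum enclosing circle of a finite set is fixed by two of the points (as a diameter) or three (as a circumcircle).
The farthest pair is P_1–P_4 with squared distance 136. The circle on this segment as diameter has centre (4, -2) and r² = 136/4 = 34.
Check P_2: distance² to centre = 1 ≤ 34, so it lies inside.
All remaining points lie in this disk, and no smaller disk contains both endpoints, so this is the minimum enclosing circle.
The points at distance exactly r from the centre are P_1, P_4 — 2 points.

2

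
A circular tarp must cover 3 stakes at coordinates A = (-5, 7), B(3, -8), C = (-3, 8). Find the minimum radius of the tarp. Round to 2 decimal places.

8.55

Side lengths²: AB² = 289, AC² = 5, BC² = 292.
Since BC² = 292 < 289 + 5 = 294, the triangle is acute, so the smallest enclosing circle is the circumcircle.
Circumcentre = (-4/19, -3/38), r² = 105485/1444.
r = √(105485/1444) ≈ 8.55.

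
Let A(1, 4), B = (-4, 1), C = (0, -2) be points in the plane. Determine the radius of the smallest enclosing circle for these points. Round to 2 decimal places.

Side lengths²: AB² = 34, AC² = 37, BC² = 25.
Since AC² = 37 < 34 + 25 = 59, the triangle is acute, so the smallest enclosing circle is the circumcircle.
Circumcentre = (-13/18, 65/54), r² = 15725/1458.
r = √(15725/1458) ≈ 3.28.

3.28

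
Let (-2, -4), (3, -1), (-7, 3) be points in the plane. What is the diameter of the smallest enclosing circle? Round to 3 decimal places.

Call the three points A, B, C in the order given.
Side lengths²: AB² = 34, AC² = 74, BC² = 116.
Since BC² = 116 ≥ 74 + 34 = 108, the angle opposite BC is not acute, so the smallest enclosing circle has BC as diameter.
Centre = midpoint of BC = (-2, 1), r² = 116/4 = 29.
Diameter = 2r = 2√29 ≈ 10.770.

10.770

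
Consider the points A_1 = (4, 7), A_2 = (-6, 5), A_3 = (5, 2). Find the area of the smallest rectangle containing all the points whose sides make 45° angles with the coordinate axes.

84

In coordinates u = x + y, v = x − y the rectangle is axis-aligned; the map (x,y)→(u,v) scales areas by 2.
u-values: 11, -1, 7; range = 11 − (-1) = 12.
v-values: -3, -11, 3; range = 3 − (-11) = 14.
Area = (12 × 14) / 2 = 84.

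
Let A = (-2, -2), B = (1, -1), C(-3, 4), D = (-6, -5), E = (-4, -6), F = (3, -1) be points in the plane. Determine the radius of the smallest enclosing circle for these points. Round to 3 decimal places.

A smallest enclosing disk is always determined by at most three of the input points on its boundary.
The minimum enclosing circle is determined by three boundary points: C, D, F.
Their circumcentre is (-105/46, -57/46) with r² = 29585/1058.
The farthest remaining point E is at distance² 27101/1058 ≤ 29585/1058.
r = √(29585/1058) ≈ 5.288.

5.288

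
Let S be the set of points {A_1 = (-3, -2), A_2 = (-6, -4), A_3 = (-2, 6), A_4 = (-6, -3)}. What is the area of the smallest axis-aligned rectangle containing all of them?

40

x ranges over [-6, -2], width 4.
y ranges over [-4, 6], height 10.
Area = 4 × 10 = 40.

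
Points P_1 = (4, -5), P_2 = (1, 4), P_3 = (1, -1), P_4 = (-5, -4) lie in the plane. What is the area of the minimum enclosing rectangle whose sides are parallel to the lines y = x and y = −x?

84

In coordinates u = x + y, v = x − y the rectangle is axis-aligned; the map (x,y)→(u,v) scales areas by 2.
u-values: -1, 5, 0, -9; range = 5 − (-9) = 14.
v-values: 9, -3, 2, -1; range = 9 − (-3) = 12.
Area = (14 × 12) / 2 = 84.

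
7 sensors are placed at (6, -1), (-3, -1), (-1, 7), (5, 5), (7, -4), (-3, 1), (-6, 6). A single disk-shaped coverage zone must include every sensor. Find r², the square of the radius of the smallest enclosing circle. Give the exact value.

67.25

The farthest pair is (7, -4)–(-6, 6) with squared distance 269. The circle on this segment as diameter has centre (0.5, 1) and r² = 269/4 = 67.25.
Check (6, -1): distance² to centre = 34.25 ≤ 67.25, so it lies inside.
All remaining points lie in this disk, and no smaller disk contains both endpoints, so this is the minimum enclosing circle.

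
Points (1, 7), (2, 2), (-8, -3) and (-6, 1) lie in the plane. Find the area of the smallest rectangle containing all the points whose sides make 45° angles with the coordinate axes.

66.5

In coordinates u = x + y, v = x − y the rectangle is axis-aligned; the map (x,y)→(u,v) scales areas by 2.
u-values: 8, 4, -11, -5; range = 8 − (-11) = 19.
v-values: -6, 0, -5, -7; range = 0 − (-7) = 7.
Area = (19 × 7) / 2 = 66.5.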